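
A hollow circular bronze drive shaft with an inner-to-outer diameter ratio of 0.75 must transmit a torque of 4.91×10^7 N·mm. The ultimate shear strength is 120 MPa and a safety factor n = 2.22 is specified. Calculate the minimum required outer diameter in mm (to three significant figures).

τ_allow = 120/2.22 = 54.05 MPa.
For a hollow shaft τ = 16T/[πd_o³(1−k⁴)] with k = 0.75, so 1−k⁴ = 0.6836.
d_o³ = 16T/[π τ_allow (1−k⁴)] = 16×4.9100×10^7/(π×54.05×0.6836) = 6.767×10^6 mm³.
d_o = 189.2 mm.

d_o = 189 mm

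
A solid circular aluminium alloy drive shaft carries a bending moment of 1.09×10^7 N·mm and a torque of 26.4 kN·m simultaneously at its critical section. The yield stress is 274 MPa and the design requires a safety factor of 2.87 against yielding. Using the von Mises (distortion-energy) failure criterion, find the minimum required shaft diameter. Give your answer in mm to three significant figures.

σ_allow = σ_y/n = 274/2.87 = 95.47 MPa.
For a solid shaft σ_b = 32M/(πd³) and τ = 16T/(πd³), so the von Mises stress is σ' = (16/πd³)·√(4M²+3T²).
√(4M²+3T²) = √(4×(1.090×10^7)² + 3×(2.640×10^7)²) = 5.066×10^7 N·mm.
d³ = 16×5.066×10^7/(π×95.47) = 2.702×10^6 mm³.
d = 139.3 mm.

d = 139 mm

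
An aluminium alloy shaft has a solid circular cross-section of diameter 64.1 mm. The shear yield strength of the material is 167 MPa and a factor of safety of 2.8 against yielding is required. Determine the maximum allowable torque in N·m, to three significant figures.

T_allow = 3080 N·m

τ_allow = 167/2.8 = 59.64 MPa.
For a solid shaft T_allow = τ_allow·πd³/16; πd³/16 = π×64.1³/16 = 51710 mm³.
T_allow = 59.64×51710 = 3.084×10^6 N·mm = 3084 N·m.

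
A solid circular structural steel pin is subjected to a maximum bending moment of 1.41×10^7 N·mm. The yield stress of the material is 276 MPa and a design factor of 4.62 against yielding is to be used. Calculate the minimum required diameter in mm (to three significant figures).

d = 134 mm

σ_allow = 276/4.62 = 59.74 MPa.
For a solid circular section σ = 32M/(πd³), so d³ = 32M/(π σ_allow) = 32×1.4100×10^7/(π×59.74) = 2.404×10^6 mm³.
d = 134.0 mm.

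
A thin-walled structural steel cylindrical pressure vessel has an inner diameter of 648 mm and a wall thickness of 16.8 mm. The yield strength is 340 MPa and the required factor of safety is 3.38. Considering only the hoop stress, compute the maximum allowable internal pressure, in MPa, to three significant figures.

p_allow = 5.22 MPa

σ_allow = 340/3.38 = 100.6 MPa.
σ_h = pD/(2t) → p_allow = 2σ_allow t/D = 2×100.6×16.8/648 = 5.216 MPa.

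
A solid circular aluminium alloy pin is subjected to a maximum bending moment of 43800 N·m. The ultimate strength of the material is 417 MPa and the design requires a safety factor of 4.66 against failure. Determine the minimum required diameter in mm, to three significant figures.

d = 171 mm

σ_allow = 417/4.66 = 89.48 MPa.
For a solid circular section σ = 32M/(πd³), so d³ = 32M/(π σ_allow) = 32×4.3800×10^7/(π×89.48) = 4.986×10^6 mm³.
d = 170.8 mm.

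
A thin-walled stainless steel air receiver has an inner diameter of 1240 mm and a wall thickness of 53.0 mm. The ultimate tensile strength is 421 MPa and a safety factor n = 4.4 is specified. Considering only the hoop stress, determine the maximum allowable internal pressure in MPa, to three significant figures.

σ_allow = 421/4.4 = 95.68 MPa.
σ_h = pD/(2t) → p_allow = 2σ_allow t/D = 2×95.68×53.0/1240 = 8.179 MPa.

p_allow = 8.18 MPa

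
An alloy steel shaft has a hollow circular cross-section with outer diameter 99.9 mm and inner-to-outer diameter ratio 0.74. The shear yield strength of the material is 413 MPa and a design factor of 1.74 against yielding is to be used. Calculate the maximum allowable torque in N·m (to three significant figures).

T_allow = 32500 N·m

τ_allow = 413/1.74 = 237.4 MPa.
For a hollow shaft T_allow = τ_allow·πd_o³(1−k⁴)/16 with 1−k⁴ = 0.7001, so πd_o³(1−k⁴)/16 = 137100 mm³.
T_allow = 237.4×137100 = 3.253×10^7 N·mm = 32530 N·m.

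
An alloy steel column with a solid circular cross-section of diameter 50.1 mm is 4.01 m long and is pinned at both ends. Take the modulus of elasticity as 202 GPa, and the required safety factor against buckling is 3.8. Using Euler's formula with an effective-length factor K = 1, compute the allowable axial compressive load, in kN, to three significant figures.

I = πd⁴/64 = π×50.1⁴/64 = 309300 mm⁴.
Effective length L_e = KL = 1×4.01 m = 4010 mm.
Euler critical load P_cr = π²EI/L_e² = π²×202000×309300/4010² = 38340 N.
P_allow = P_cr/n = 38340/3.8 = 10090 N.

P_allow = 10.1 kN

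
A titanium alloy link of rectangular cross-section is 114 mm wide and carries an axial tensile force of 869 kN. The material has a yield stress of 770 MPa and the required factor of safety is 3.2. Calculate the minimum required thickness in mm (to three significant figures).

σ_allow = 770/3.2 = 240.6 MPa.
Required area A = F/σ_allow = 869000/240.6 = 3611 mm².
t = A/w = 3611/114 = 31.68 mm.

t = 31.7 mm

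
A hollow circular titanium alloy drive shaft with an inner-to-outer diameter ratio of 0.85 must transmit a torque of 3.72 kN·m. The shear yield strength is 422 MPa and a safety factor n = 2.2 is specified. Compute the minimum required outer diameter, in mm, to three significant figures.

d_o = 59.1 mm

τ_allow = 422/2.2 = 191.8 MPa.
For a hollow shaft τ = 16T/[πd_o³(1−k⁴)] with k = 0.85, so 1−k⁴ = 0.4780.
d_o³ = 16T/[π τ_allow (1−k⁴)] = 16×3720000/(π×191.8×0.4780) = 206600 mm³.
d_o = 59.12 mm.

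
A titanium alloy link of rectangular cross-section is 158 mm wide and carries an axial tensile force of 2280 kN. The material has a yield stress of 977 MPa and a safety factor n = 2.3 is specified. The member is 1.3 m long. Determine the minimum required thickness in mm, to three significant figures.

t = 34.0 mm

σ_allow = 977/2.3 = 424.8 MPa.
Required area A = F/σ_allow = 2280000/424.8 = 5367 mm².
t = A/w = 5367/158 = 33.97 mm.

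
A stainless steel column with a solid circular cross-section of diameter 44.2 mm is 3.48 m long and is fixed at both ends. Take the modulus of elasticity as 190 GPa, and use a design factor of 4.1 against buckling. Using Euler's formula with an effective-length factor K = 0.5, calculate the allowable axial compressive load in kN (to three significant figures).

P_allow = 28.3 kN

I = πd⁴/64 = π×44.2⁴/64 = 187400 mm⁴.
Effective length L_e = KL = 0.5×3.48 m = 1740 mm.
Euler critical load P_cr = π²EI/L_e² = π²×190000×187400/1740² = 116000 N.
P_allow = P_cr/n = 116000/4.1 = 28300 N.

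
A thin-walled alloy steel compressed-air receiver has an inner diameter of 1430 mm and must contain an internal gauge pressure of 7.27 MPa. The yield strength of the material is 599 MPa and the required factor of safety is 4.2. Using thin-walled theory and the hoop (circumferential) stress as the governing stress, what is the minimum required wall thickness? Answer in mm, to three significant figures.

t = 36.4 mm

σ_allow = 599/4.2 = 142.6 MPa.
Hoop stress σ_h = pD/(2t), so t = pD/(2σ_allow) = 7.27×1430/(2×142.6) = 36.45 mm.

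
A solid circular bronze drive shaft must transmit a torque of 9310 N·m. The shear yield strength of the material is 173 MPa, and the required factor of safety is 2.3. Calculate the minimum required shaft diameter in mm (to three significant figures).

Allowable shear stress τ_allow = 173/2.3 = 75.22 MPa.
For a solid shaft τ = 16T/(πd³), so d³ = 16T/(π τ_allow) = 16×9310000/(π×75.22) = 630400 mm³.
d = (630400)^(1/3) = 85.74 mm.

d = 85.7 mm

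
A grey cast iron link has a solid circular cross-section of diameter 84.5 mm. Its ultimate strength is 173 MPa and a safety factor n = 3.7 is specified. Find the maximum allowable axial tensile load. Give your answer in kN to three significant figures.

F_allow = 262 kN

σ_allow = 173/3.7 = 46.76 MPa.
A = πd²/4 = π×84.5²/4 = 5608 mm².
F_allow = σ_allow × A = 46.76×5608 = 262200 N.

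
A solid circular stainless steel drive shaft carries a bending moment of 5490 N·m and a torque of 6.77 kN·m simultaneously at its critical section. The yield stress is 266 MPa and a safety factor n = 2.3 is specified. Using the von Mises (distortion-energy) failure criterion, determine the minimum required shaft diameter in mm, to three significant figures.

σ_allow = σ_y/n = 266/2.3 = 115.7 MPa.
For a solid shaft σ_b = 32M/(πd³) and τ = 16T/(πd³), so the von Mises stress is σ' = (16/πd³)·√(4M²+3T²).
√(4M²+3T²) = √(4×(5.490×10^6)² + 3×(6.770×10^6)²) = 1.606×10^7 N·mm.
d³ = 16×1.606×10^7/(π×115.7) = 707400 mm³.
d = 89.10 mm.

d = 89.1 mm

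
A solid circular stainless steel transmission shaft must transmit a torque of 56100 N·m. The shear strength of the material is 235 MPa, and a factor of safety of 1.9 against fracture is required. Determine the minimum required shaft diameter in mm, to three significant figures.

d = 132 mm

Allowable shear stress τ_allow = 235/1.9 = 123.7 MPa.
For a solid shaft τ = 16T/(πd³), so d³ = 16T/(π τ_allow) = 16×5.6100×10^7/(π×123.7) = 2.310×10^6 mm³.
d = (2.310×10^6)^(1/3) = 132.2 mm.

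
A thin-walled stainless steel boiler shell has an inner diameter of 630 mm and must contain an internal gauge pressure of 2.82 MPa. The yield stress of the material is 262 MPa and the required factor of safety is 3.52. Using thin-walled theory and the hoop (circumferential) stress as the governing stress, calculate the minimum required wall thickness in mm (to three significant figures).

σ_allow = 262/3.52 = 74.43 MPa.
Hoop stress σ_h = pD/(2t), so t = pD/(2σ_allow) = 2.82×630/(2×74.43) = 11.93 mm.

t = 11.9 mm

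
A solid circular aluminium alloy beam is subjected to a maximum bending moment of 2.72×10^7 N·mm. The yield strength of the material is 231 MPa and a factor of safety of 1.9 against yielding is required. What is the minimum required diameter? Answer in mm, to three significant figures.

σ_allow = 231/1.9 = 121.6 MPa.
For a solid circular section σ = 32M/(πd³), so d³ = 32M/(π σ_allow) = 32×2.7200×10^7/(π×121.6) = 2.279×10^6 mm³.
d = 131.6 mm.

d = 132 mm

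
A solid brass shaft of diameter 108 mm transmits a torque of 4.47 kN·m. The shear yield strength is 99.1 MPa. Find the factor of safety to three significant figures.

n = 5.48

τ = 16T/(πd³) = 16×4470000/(π×108³) = 18.07 MPa.
n = τ_limit/τ = 99.1/18.07 = 5.484.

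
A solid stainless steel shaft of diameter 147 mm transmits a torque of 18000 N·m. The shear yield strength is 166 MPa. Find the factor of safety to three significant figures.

n = 5.75

τ = 16T/(πd³) = 16×1.8000×10^7/(π×147³) = 28.86 MPa.
n = τ_limit/τ = 166/28.86 = 5.752.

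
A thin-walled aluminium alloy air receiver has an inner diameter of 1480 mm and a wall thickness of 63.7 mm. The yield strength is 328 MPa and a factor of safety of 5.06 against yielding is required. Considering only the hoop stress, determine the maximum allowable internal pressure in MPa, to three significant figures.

p_allow = 5.58 MPa

σ_allow = 328/5.06 = 64.82 MPa.
σ_h = pD/(2t) → p_allow = 2σ_allow t/D = 2×64.82×63.7/1480 = 5.580 MPa.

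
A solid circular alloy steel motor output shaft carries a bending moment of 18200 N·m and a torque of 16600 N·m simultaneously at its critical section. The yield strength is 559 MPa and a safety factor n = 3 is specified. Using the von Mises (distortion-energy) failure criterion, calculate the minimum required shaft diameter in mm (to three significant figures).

d = 108 mm

σ_allow = σ_y/n = 559/3 = 186.3 MPa.
For a solid shaft σ_b = 32M/(πd³) and τ = 16T/(πd³), so the von Mises stress is σ' = (16/πd³)·√(4M²+3T²).
√(4M²+3T²) = √(4×(1.820×10^7)² + 3×(1.660×10^7)²) = 4.639×10^7 N·mm.
d³ = 16×4.639×10^7/(π×186.3) = 1.268×10^6 mm³.
d = 108.2 mm.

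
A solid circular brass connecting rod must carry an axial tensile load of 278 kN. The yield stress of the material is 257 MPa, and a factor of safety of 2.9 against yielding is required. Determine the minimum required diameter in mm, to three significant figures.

Allowable stress σ_allow = 257/2.9 = 88.62 MPa.
Required area A = F/σ_allow = 278000/88.62 = 3137 mm².
A = πd²/4 → d = √(4A/π) = 63.20 mm.

d = 63.2 mm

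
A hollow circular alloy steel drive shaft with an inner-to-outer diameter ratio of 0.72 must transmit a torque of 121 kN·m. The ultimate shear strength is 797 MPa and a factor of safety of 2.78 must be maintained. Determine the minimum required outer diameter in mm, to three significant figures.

τ_allow = 797/2.78 = 286.7 MPa.
For a hollow shaft τ = 16T/[πd_o³(1−k⁴)] with k = 0.72, so 1−k⁴ = 0.7313.
d_o³ = 16T/[π τ_allow (1−k⁴)] = 16×1.2100×10^8/(π×286.7×0.7313) = 2.939×10^6 mm³.
d_o = 143.2 mm.

d_o = 143 mm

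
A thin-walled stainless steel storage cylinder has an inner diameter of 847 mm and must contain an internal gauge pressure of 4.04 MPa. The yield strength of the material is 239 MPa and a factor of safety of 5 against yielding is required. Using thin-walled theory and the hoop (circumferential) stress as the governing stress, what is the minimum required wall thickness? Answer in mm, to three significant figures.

σ_allow = 239/5 = 47.80 MPa.
Hoop stress σ_h = pD/(2t), so t = pD/(2σ_allow) = 4.04×847/(2×47.80) = 35.79 mm.

t = 35.8 mm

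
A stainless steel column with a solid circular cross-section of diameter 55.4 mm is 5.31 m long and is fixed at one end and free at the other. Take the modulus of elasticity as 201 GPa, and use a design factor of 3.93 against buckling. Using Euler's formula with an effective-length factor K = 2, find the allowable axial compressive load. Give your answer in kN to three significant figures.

P_allow = 2.07 kN

I = πd⁴/64 = π×55.4⁴/64 = 462400 mm⁴.
Effective length L_e = KL = 2×5.31 m = 10620 mm.
Euler critical load P_cr = π²EI/L_e² = π²×201000×462400/10620² = 8133 N.
P_allow = P_cr/n = 8133/3.93 = 2069 N.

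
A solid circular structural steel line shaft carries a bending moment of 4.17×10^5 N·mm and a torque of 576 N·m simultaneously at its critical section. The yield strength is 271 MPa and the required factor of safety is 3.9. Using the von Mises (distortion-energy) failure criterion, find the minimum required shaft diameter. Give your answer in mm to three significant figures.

d = 45.7 mm

σ_allow = σ_y/n = 271/3.9 = 69.49 MPa.
For a solid shaft σ_b = 32M/(πd³) and τ = 16T/(πd³), so the von Mises stress is σ' = (16/πd³)·√(4M²+3T²).
√(4M²+3T²) = √(4×(417000)² + 3×(576000)²) = 1.300×10^6 N·mm.
d³ = 16×1.300×10^6/(π×69.49) = 95310 mm³.
d = 45.68 mm.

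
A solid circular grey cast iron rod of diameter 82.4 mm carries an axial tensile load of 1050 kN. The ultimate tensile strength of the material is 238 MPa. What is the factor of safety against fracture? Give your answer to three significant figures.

n = 1.21

A = πd²/4 = 5333 mm².
σ = F/A = 1050000/5333 = 196.9 MPa.
n = 238/196.9 = 1.209.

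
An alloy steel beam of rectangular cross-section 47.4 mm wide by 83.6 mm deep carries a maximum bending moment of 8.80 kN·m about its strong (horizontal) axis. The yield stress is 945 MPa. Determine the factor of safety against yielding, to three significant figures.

n = 5.93

Section modulus S = bh²/6 = 47.4×83.6²/6 = 55210 mm³.
σ = M/S = 8800000/55210 = 159.4 MPa.
n = 945/159.4 = 5.929.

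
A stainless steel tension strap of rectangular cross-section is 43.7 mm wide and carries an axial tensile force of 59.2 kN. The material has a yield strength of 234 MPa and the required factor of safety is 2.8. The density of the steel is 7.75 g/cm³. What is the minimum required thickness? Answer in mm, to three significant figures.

t = 16.2 mm

σ_allow = 234/2.8 = 83.57 MPa.
Required area A = F/σ_allow = 59200/83.57 = 708.4 mm².
t = A/w = 708.4/43.7 = 16.21 mm.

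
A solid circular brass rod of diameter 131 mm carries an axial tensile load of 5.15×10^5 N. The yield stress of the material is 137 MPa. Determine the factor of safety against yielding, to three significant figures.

A = πd²/4 = 13480 mm².
σ = F/A = 515000/13480 = 38.21 MPa.
n = 137/38.21 = 3.585.

n = 3.59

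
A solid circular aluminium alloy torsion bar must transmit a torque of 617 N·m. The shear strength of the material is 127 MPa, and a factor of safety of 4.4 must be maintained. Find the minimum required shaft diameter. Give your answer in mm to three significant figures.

Allowable shear stress τ_allow = 127/4.4 = 28.86 MPa.
For a solid shaft τ = 16T/(πd³), so d³ = 16T/(π τ_allow) = 16×617000/(π×28.86) = 108900 mm³.
d = (108900)^(1/3) = 47.75 mm.

d = 47.7 mm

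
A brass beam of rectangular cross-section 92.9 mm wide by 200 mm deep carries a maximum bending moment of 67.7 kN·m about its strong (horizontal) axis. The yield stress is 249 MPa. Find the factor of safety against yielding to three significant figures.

Section modulus S = bh²/6 = 92.9×200²/6 = 619300 mm³.
σ = M/S = 6.7700×10^7/619300 = 109.3 MPa.
n = 249/109.3 = 2.278.

n = 2.28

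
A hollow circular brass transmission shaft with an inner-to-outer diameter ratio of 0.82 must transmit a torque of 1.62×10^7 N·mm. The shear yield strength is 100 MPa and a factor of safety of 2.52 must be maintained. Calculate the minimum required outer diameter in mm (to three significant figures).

τ_allow = 100/2.52 = 39.68 MPa.
For a hollow shaft τ = 16T/[πd_o³(1−k⁴)] with k = 0.82, so 1−k⁴ = 0.5479.
d_o³ = 16T/[π τ_allow (1−k⁴)] = 16×1.6200×10^7/(π×39.68×0.5479) = 3.795×10^6 mm³.
d_o = 156.0 mm.

d_o = 156 mm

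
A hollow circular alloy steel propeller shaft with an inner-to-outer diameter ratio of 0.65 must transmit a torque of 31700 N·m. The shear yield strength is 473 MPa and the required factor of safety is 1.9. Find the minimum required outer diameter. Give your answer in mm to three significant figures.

d_o = 92.4 mm

τ_allow = 473/1.9 = 248.9 MPa.
For a hollow shaft τ = 16T/[πd_o³(1−k⁴)] with k = 0.65, so 1−k⁴ = 0.8215.
d_o³ = 16T/[π τ_allow (1−k⁴)] = 16×3.1700×10^7/(π×248.9×0.8215) = 789400 mm³.
d_o = 92.42 mm.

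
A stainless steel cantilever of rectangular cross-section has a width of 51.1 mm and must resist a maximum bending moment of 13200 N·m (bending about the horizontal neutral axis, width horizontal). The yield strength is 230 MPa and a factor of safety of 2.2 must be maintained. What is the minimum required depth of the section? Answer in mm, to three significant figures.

h = 122 mm

σ_allow = 230/2.2 = 104.5 MPa.
For a rectangular section σ = 6M/(bh²), so h² = 6M/(b σ_allow) = 6×1.3200×10^7/(51.1×104.5) = 14830 mm².
h = 121.8 mm.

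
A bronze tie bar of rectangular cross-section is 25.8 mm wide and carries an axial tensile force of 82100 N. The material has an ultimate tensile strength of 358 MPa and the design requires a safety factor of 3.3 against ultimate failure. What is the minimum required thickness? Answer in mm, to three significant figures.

t = 29.3 mm

σ_allow = 358/3.3 = 108.5 MPa.
Required area A = F/σ_allow = 82100/108.5 = 756.8 mm².
t = A/w = 756.8/25.8 = 29.33 mm.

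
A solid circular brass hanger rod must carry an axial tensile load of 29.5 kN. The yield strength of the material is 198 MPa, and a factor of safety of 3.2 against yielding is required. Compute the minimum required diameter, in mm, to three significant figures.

d = 24.6 mm

Allowable stress σ_allow = 198/3.2 = 61.88 MPa.
Required area A = F/σ_allow = 29500/61.88 = 476.8 mm².
A = πd²/4 → d = √(4A/π) = 24.64 mm.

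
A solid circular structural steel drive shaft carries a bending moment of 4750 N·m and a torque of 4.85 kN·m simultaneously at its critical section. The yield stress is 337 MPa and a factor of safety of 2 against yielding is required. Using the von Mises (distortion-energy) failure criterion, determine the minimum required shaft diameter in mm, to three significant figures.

d = 72.6 mm

σ_allow = σ_y/n = 337/2 = 168.5 MPa.
For a solid shaft σ_b = 32M/(πd³) and τ = 16T/(πd³), so the von Mises stress is σ' = (16/πd³)·√(4M²+3T²).
√(4M²+3T²) = √(4×(4.750×10^6)² + 3×(4.850×10^6)²) = 1.268×10^7 N·mm.
d³ = 16×1.268×10^7/(π×168.5) = 383300 mm³.
d = 72.64 mm.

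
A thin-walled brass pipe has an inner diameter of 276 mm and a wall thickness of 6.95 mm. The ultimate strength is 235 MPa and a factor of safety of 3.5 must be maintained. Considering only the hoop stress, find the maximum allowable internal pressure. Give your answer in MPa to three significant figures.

p_allow = 3.38 MPa

σ_allow = 235/3.5 = 67.14 MPa.
σ_h = pD/(2t) → p_allow = 2σ_allow t/D = 2×67.14×6.95/276 = 3.381 MPa.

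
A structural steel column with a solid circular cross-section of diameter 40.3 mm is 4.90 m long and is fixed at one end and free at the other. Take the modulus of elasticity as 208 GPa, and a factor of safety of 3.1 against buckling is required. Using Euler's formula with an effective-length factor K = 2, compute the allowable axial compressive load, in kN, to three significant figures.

I = πd⁴/64 = π×40.3⁴/64 = 129500 mm⁴.
Effective length L_e = KL = 2×4.90 m = 9800 mm.
Euler critical load P_cr = π²EI/L_e² = π²×208000×129500/9800² = 2768 N.
P_allow = P_cr/n = 2768/3.1 = 892.8 N.

P_allow = 0.893 kN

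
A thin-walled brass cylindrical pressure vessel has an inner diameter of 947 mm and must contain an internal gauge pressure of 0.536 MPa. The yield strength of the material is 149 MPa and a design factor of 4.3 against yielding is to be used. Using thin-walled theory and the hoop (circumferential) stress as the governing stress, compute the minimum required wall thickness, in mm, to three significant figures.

σ_allow = 149/4.3 = 34.65 MPa.
Hoop stress σ_h = pD/(2t), so t = pD/(2σ_allow) = 0.536×947/(2×34.65) = 7.324 mm.

t = 7.32 mm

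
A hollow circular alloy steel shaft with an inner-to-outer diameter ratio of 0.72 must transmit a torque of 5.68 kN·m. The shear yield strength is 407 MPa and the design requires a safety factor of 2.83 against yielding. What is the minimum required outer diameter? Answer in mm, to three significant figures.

τ_allow = 407/2.83 = 143.8 MPa.
For a hollow shaft τ = 16T/[πd_o³(1−k⁴)] with k = 0.72, so 1−k⁴ = 0.7313.
d_o³ = 16T/[π τ_allow (1−k⁴)] = 16×5680000/(π×143.8×0.7313) = 275100 mm³.
d_o = 65.03 mm.

d_o = 65.0 mm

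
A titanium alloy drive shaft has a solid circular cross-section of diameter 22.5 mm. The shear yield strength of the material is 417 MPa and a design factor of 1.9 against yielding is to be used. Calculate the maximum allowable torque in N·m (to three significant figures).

τ_allow = 417/1.9 = 219.5 MPa.
For a solid shaft T_allow = τ_allow·πd³/16; πd³/16 = π×22.5³/16 = 2237 mm³.
T_allow = 219.5×2237 = 490900 N·mm = 490.9 N·m.

T_allow = 491 N·m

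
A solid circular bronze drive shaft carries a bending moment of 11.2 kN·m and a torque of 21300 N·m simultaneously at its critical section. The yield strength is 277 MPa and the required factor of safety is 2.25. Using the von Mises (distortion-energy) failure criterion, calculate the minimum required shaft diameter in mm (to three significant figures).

σ_allow = σ_y/n = 277/2.25 = 123.1 MPa.
For a solid shaft σ_b = 32M/(πd³) and τ = 16T/(πd³), so the von Mises stress is σ' = (16/πd³)·√(4M²+3T²).
√(4M²+3T²) = √(4×(1.120×10^7)² + 3×(2.130×10^7)²) = 4.316×10^7 N·mm.
d³ = 16×4.316×10^7/(π×123.1) = 1.785×10^6 mm³.
d = 121.3 mm.

d = 121 mm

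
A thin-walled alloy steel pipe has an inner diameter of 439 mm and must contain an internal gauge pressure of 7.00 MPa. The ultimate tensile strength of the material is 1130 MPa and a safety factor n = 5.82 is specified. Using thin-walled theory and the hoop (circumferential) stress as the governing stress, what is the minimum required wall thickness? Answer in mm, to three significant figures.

σ_allow = 1130/5.82 = 194.2 MPa.
Hoop stress σ_h = pD/(2t), so t = pD/(2σ_allow) = 7.00×439/(2×194.2) = 7.914 mm.

t = 7.91 mm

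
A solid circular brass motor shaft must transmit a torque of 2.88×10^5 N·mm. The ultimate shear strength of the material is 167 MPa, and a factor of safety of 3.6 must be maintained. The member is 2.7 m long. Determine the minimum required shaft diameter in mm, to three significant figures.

Allowable shear stress τ_allow = 167/3.6 = 46.39 MPa.
For a solid shaft τ = 16T/(πd³), so d³ = 16T/(π τ_allow) = 16×288000/(π×46.39) = 31620 mm³.
d = (31620)^(1/3) = 31.62 mm.

d = 31.6 mm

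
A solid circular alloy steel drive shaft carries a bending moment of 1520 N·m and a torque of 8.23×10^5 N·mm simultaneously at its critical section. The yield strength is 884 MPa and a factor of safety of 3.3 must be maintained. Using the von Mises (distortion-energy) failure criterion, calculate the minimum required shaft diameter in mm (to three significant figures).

σ_allow = σ_y/n = 884/3.3 = 267.9 MPa.
For a solid shaft σ_b = 32M/(πd³) and τ = 16T/(πd³), so the von Mises stress is σ' = (16/πd³)·√(4M²+3T²).
√(4M²+3T²) = √(4×(1.520×10^6)² + 3×(823000)²) = 3.358×10^6 N·mm.
d³ = 16×3.358×10^6/(π×267.9) = 63840 mm³.
d = 39.97 mm.

d = 40.0 mm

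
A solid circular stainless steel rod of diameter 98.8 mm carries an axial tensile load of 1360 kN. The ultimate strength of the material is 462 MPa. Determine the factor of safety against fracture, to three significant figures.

n = 2.60

A = πd²/4 = 7667 mm².
σ = F/A = 1360000/7667 = 177.4 MPa.
n = 462/177.4 = 2.604.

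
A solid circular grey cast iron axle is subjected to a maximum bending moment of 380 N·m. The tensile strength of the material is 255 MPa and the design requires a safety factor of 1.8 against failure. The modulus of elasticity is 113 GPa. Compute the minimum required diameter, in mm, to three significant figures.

σ_allow = 255/1.8 = 141.7 MPa.
For a solid circular section σ = 32M/(πd³), so d³ = 32M/(π σ_allow) = 32×380000/(π×141.7) = 27320 mm³.
d = 30.12 mm.

d = 30.1 mm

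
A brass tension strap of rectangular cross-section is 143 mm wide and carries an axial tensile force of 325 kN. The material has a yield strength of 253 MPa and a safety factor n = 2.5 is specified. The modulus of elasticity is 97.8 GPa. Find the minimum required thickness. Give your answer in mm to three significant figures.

t = 22.5 mm

σ_allow = 253/2.5 = 101.2 MPa.
Required area A = F/σ_allow = 325000/101.2 = 3211 mm².
t = A/w = 3211/143 = 22.46 mm.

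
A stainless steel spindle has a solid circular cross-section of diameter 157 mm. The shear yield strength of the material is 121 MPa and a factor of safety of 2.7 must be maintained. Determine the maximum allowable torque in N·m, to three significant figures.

T_allow = 34100 N·m

τ_allow = 121/2.7 = 44.81 MPa.
For a solid shaft T_allow = τ_allow·πd³/16; πd³/16 = π×157³/16 = 759900 mm³.
T_allow = 44.81×759900 = 3.405×10^7 N·mm = 34050 N·m.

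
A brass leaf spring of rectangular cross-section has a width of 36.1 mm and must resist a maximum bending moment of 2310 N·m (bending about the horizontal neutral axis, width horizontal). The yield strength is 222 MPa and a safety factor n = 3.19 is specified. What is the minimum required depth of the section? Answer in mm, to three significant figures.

h = 74.3 mm

σ_allow = 222/3.19 = 69.59 MPa.
For a rectangular section σ = 6M/(bh²), so h² = 6M/(b σ_allow) = 6×2310000/(36.1×69.59) = 5517 mm².
h = 74.28 mm.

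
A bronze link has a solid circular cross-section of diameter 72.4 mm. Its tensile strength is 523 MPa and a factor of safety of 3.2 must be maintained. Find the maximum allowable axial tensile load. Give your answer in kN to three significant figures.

σ_allow = 523/3.2 = 163.4 MPa.
A = πd²/4 = π×72.4²/4 = 4117 mm².
F_allow = σ_allow × A = 163.4×4117 = 672900 N.

F_allow = 673 kN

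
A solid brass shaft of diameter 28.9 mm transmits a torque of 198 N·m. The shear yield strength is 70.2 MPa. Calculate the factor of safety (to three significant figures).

τ = 16T/(πd³) = 16×198000/(π×28.9³) = 41.78 MPa.
n = τ_limit/τ = 70.2/41.78 = 1.680.

n = 1.68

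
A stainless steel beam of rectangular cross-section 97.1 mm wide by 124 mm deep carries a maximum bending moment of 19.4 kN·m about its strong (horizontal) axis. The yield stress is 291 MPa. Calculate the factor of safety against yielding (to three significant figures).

n = 3.73

Section modulus S = bh²/6 = 97.1×124²/6 = 248800 mm³.
σ = M/S = 1.9400×10^7/248800 = 77.96 MPa.
n = 291/77.96 = 3.733.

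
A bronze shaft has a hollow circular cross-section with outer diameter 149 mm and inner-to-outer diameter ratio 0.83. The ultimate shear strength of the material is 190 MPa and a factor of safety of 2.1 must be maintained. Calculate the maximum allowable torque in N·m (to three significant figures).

τ_allow = 190/2.1 = 90.48 MPa.
For a hollow shaft T_allow = τ_allow·πd_o³(1−k⁴)/16 with 1−k⁴ = 0.5254, so πd_o³(1−k⁴)/16 = 341300 mm³.
T_allow = 90.48×341300 = 3.088×10^7 N·mm = 30880 N·m.

T_allow = 30900 N·m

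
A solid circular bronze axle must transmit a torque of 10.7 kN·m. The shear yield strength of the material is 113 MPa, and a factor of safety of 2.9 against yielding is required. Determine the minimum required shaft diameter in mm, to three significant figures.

d = 112 mm

Allowable shear stress τ_allow = 113/2.9 = 38.97 MPa.
For a solid shaft τ = 16T/(πd³), so d³ = 16T/(π τ_allow) = 16×1.0700×10^7/(π×38.97) = 1.399×10^6 mm³.
d = (1.399×10^6)^(1/3) = 111.8 mm.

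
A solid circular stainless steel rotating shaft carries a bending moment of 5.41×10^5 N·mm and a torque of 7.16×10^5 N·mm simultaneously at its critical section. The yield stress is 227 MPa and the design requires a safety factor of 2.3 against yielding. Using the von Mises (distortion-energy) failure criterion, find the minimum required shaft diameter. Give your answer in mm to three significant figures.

d = 44.0 mm

σ_allow = σ_y/n = 227/2.3 = 98.70 MPa.
For a solid shaft σ_b = 32M/(πd³) and τ = 16T/(πd³), so the von Mises stress is σ' = (16/πd³)·√(4M²+3T²).
√(4M²+3T²) = √(4×(541000)² + 3×(716000)²) = 1.646×10^6 N·mm.
d³ = 16×1.646×10^6/(π×98.70) = 84930 mm³.
d = 43.96 mm.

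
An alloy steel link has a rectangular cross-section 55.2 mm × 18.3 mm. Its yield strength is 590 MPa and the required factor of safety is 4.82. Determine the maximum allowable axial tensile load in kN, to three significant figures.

σ_allow = 590/4.82 = 122.4 MPa.
A = 55.2×18.3 = 1010 mm².
F_allow = σ_allow × A = 122.4×1010 = 123700 N.

F_allow = 124 kN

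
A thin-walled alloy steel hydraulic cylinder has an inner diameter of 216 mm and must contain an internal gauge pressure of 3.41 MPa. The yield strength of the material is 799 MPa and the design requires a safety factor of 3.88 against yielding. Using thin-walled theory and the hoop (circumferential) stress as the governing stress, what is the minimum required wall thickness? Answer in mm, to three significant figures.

σ_allow = 799/3.88 = 205.9 MPa.
Hoop stress σ_h = pD/(2t), so t = pD/(2σ_allow) = 3.41×216/(2×205.9) = 1.788 mm.

t = 1.79 mm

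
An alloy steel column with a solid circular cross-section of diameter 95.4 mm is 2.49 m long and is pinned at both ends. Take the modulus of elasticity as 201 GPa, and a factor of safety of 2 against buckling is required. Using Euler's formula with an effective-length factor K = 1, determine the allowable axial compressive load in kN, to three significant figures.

P_allow = 650 kN

I = πd⁴/64 = π×95.4⁴/64 = 4.066×10^6 mm⁴.
Effective length L_e = KL = 1×2.49 m = 2490 mm.
Euler critical load P_cr = π²EI/L_e² = π²×201000×4.066×10^6/2490² = 1.301×10^6 N.
P_allow = P_cr/n = 1.301×10^6/2 = 650500 N.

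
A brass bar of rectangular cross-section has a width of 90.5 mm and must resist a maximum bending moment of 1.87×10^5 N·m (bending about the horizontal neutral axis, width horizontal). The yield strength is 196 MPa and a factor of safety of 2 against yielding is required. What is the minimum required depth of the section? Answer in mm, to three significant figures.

h = 356 mm

σ_allow = 196/2 = 98.00 MPa.
For a rectangular section σ = 6M/(bh²), so h² = 6M/(b σ_allow) = 6×1.8700×10^8/(90.5×98.00) = 126500 mm².
h = 355.7 mm.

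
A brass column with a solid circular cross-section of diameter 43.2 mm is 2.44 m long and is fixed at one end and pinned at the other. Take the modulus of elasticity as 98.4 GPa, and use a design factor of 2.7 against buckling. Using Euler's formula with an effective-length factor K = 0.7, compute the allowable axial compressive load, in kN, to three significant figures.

I = πd⁴/64 = π×43.2⁴/64 = 171000 mm⁴.
Effective length L_e = KL = 0.7×2.44 m = 1708 mm.
Euler critical load P_cr = π²EI/L_e² = π²×98400×171000/1708² = 56910 N.
P_allow = P_cr/n = 56910/2.7 = 21080 N.

P_allow = 21.1 kN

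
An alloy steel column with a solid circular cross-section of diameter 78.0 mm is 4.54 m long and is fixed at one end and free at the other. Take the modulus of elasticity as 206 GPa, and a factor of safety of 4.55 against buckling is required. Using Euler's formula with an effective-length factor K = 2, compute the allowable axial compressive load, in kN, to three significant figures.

I = πd⁴/64 = π×78.0⁴/64 = 1.817×10^6 mm⁴.
Effective length L_e = KL = 2×4.54 m = 9080 mm.
Euler critical load P_cr = π²EI/L_e² = π²×206000×1.817×10^6/9080² = 44810 N.
P_allow = P_cr/n = 44810/4.55 = 9848 N.

P_allow = 9.85 kN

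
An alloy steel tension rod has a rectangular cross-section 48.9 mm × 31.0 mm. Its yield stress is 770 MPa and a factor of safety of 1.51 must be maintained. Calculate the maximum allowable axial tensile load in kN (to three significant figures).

σ_allow = 770/1.51 = 509.9 MPa.
A = 48.9×31.0 = 1516 mm².
F_allow = σ_allow × A = 509.9×1516 = 773000 N.

F_allow = 773 kN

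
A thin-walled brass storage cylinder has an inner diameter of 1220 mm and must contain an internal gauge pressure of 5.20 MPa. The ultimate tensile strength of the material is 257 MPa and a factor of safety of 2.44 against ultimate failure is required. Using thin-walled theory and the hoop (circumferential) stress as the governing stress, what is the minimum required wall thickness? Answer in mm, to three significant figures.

t = 30.1 mm

σ_allow = 257/2.44 = 105.3 MPa.
Hoop stress σ_h = pD/(2t), so t = pD/(2σ_allow) = 5.20×1220/(2×105.3) = 30.12 mm.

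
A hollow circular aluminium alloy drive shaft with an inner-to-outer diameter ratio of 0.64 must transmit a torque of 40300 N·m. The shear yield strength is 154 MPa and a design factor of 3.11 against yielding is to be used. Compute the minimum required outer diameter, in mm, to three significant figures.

τ_allow = 154/3.11 = 49.52 MPa.
For a hollow shaft τ = 16T/[πd_o³(1−k⁴)] with k = 0.64, so 1−k⁴ = 0.8322.
d_o³ = 16T/[π τ_allow (1−k⁴)] = 16×4.0300×10^7/(π×49.52×0.8322) = 4.980×10^6 mm³.
d_o = 170.8 mm.

d_o = 171 mm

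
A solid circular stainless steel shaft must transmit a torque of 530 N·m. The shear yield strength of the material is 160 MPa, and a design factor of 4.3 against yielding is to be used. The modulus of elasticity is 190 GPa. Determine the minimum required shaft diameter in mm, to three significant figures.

d = 41.7 mm

Allowable shear stress τ_allow = 160/4.3 = 37.21 MPa.
For a solid shaft τ = 16T/(πd³), so d³ = 16T/(π τ_allow) = 16×530000/(π×37.21) = 72540 mm³.
d = (72540)^(1/3) = 41.71 mm.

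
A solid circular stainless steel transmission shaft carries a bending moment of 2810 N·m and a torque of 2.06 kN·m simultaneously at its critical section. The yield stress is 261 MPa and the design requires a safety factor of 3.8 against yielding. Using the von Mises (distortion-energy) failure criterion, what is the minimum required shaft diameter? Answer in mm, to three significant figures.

d = 79.0 mm

σ_allow = σ_y/n = 261/3.8 = 68.68 MPa.
For a solid shaft σ_b = 32M/(πd³) and τ = 16T/(πd³), so the von Mises stress is σ' = (16/πd³)·√(4M²+3T²).
√(4M²+3T²) = √(4×(2.810×10^6)² + 3×(2.060×10^6)²) = 6.657×10^6 N·mm.
d³ = 16×6.657×10^6/(π×68.68) = 493600 mm³.
d = 79.03 mm.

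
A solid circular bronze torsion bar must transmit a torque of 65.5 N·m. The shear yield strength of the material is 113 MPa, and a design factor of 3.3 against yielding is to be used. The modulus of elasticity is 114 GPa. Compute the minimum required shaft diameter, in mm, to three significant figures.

d = 21.4 mm

Allowable shear stress τ_allow = 113/3.3 = 34.24 MPa.
For a solid shaft τ = 16T/(πd³), so d³ = 16T/(π τ_allow) = 16×65500/(π×34.24) = 9742 mm³.
d = (9742)^(1/3) = 21.36 mm.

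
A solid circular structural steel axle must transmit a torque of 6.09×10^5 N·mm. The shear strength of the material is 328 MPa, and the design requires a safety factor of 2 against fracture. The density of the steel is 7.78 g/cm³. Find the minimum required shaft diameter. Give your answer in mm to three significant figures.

Allowable shear stress τ_allow = 328/2 = 164.0 MPa.
For a solid shaft τ = 16T/(πd³), so d³ = 16T/(π τ_allow) = 16×609000/(π×164.0) = 18910 mm³.
d = (18910)^(1/3) = 26.64 mm.

d = 26.6 mm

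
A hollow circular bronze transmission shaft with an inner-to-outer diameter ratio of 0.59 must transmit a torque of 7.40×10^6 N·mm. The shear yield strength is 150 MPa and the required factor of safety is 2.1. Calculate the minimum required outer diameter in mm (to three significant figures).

d_o = 84.4 mm

τ_allow = 150/2.1 = 71.43 MPa.
For a hollow shaft τ = 16T/[πd_o³(1−k⁴)] with k = 0.59, so 1−k⁴ = 0.8788.
d_o³ = 16T/[π τ_allow (1−k⁴)] = 16×7400000/(π×71.43×0.8788) = 600400 mm³.
d_o = 84.36 mm.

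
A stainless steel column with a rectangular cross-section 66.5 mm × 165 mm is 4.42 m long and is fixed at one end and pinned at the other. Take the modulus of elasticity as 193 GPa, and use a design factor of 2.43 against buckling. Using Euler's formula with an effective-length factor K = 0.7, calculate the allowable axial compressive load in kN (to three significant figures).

Buckling occurs about the weak axis: I_min = h·b³/12 = 165×66.5³/12 = 4.044×10^6 mm⁴ (b = 66.5 mm is the smaller dimension).
Effective length L_e = KL = 0.7×4.42 m = 3094 mm.
Euler critical load P_cr = π²EI/L_e² = π²×193000×4.044×10^6/3094² = 804600 N.
P_allow = P_cr/n = 804600/2.43 = 331100 N.

P_allow = 331 kN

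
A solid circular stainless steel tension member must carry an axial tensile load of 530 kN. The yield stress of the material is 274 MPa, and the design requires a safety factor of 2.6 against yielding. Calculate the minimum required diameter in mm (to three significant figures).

d = 80.0 mm

Allowable stress σ_allow = 274/2.6 = 105.4 MPa.
Required area A = F/σ_allow = 530000/105.4 = 5029 mm².
A = πd²/4 → d = √(4A/π) = 80.02 mm.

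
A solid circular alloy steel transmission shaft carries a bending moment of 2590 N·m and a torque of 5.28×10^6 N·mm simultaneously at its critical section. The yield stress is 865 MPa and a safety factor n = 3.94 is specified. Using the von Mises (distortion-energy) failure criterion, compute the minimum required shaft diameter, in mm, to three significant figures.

d = 62.5 mm

σ_allow = σ_y/n = 865/3.94 = 219.5 MPa.
For a solid shaft σ_b = 32M/(πd³) and τ = 16T/(πd³), so the von Mises stress is σ' = (16/πd³)·√(4M²+3T²).
√(4M²+3T²) = √(4×(2.590×10^6)² + 3×(5.280×10^6)²) = 1.051×10^7 N·mm.
d³ = 16×1.051×10^7/(π×219.5) = 243800 mm³.
d = 62.47 mm.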